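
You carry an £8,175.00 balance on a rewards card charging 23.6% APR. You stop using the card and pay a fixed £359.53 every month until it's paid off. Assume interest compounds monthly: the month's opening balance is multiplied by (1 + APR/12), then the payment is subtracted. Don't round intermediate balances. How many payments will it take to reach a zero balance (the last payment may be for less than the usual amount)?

31 months

Monthly rate r = 23.6%/12 = 1.96667% = 0.0196667.
Recurrence: B ← B·(1+r) − £359.53.
Month 1: interest £160.78; balance after payment £7,976.24.
Month 2: interest £156.87; balance after payment £7,773.58.
Closed form: n = −ln(1 − rB₀/P)/ln(1+r) = −ln(0.55282)/ln(1.01967) ≈ 30.434, so the balance reaches zero during payment 31.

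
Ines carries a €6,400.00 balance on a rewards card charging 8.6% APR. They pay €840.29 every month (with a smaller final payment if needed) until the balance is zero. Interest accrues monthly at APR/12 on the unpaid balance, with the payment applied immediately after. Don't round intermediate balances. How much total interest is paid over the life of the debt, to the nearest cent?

€205.21

Monthly rate r = 8.6%/12 = 0.716667% = 0.00716667.
Payoff takes n = ⌈−ln(1 − rB₀/P)/ln(1+r)⌉ = ⌈7.860⌉ = 8 payments; the last is €723.18.
Total paid = 7·€840.29 + €723.18 = €6,605.21.
Total interest = total paid − principal = €6,605.21 − €6,400.00 = €205.21.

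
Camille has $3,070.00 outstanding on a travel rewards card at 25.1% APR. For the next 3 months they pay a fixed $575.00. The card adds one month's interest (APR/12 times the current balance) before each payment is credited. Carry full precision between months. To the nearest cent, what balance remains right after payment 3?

Monthly rate r = 25.1%/12 = 2.09167% = 0.0209167.
Each month: B ← B·(1+r) − $575.00.
Month 1: interest $64.21; balance after payment $2,559.21.
Month 2: interest $53.53; balance after payment $2,037.74.
Month 3: interest $42.62; balance after payment $1,505.37.

$1,505.37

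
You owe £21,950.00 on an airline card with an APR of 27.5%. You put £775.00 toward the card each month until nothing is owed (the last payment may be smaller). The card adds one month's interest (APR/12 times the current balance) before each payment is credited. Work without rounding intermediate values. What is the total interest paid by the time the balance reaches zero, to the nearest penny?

£13,868.01

Monthly rate r = 27.5%/12 = 2.29167% = 0.0229167.
Payoff takes n = ⌈−ln(1 − rB₀/P)/ln(1+r)⌉ = ⌈46.215⌉ = 47 payments; the last is £168.01.
Total paid = 46·£775.00 + £168.01 = £35,818.01.
Total interest = total paid − principal = £35,818.01 − £21,950.00 = £13,868.01.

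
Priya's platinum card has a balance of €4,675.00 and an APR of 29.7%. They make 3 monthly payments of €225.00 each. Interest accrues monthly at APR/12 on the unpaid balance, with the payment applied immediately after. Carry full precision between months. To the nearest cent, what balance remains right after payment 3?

€4,338.94

Monthly rate r = 29.7%/12 = 2.475% = 0.02475.
Each month: B ← B·(1+r) − €225.00.
Month 1: interest €115.71; balance after payment €4,565.71.
Month 2: interest €113.00; balance after payment €4,453.71.
Month 3: interest €110.23; balance after payment €4,338.94.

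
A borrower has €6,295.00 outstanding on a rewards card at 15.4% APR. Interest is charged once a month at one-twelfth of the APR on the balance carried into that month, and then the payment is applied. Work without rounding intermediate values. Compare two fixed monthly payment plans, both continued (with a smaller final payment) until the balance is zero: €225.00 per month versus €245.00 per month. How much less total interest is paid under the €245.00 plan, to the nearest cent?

€161.25

Monthly rate r = 15.4%/12 = 1.28333% = 0.0128333.
At €225.00/mo: n = ⌈−ln(1 − rB₀/P)/ln(1+r)⌉ = 35 payments (last €198.54); total interest = total paid − €6,295.00 = €1,553.54.
At €245.00/mo: 32 payments (last €92.29); total interest €1,392.29.
Interest saved = €1,553.54 − €1,392.29 = €161.25.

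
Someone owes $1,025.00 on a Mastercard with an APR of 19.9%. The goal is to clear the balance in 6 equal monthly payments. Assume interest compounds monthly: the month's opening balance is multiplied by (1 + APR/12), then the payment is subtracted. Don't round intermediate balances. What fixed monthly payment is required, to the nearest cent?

$180.88

Monthly rate r = 19.9%/12 = 1.65833% = 0.0165833.
Level-payment amortization: P = B₀·r / (1 − (1+r)^(−n)) = 1025.00·0.0165833 / (1 − 1.01658^(−6)).
Denominator 1 − (1+r)^(−6) = 0.0939710214.
P = 16.9979 / 0.0939710214 ≈ 180.88.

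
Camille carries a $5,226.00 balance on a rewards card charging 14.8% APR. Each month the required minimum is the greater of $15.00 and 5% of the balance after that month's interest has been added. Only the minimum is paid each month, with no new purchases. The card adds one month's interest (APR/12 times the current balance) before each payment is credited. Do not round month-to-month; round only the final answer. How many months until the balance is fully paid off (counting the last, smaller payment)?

Monthly rate r = 14.8%/12 = 1.23333% = 0.0123333.
While 5% of the post-interest balance exceeds $15.00, each month B ← (B·(1+r))·(1 − 0.05), i.e. B shrinks by the factor (1+r)·0.95 = 0.96172.
This holds for months 1–74. Entering month 75 the balance is $290.84; 5% of the post-interest balance is now below $15.00, so the flat $15.00 minimum applies from here.
From month 75 a fixed $15.00 at rate r clears $290.84 in 23 more payments. Total: 74 + 23 = 97 months.

97 months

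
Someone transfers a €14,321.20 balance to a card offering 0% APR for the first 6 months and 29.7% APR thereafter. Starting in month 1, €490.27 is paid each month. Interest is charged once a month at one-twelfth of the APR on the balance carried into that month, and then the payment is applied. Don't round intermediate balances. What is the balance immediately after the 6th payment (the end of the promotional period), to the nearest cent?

€11,379.58

Promo months 1–6 at r₀ = 0%/12 = 0; months 7+ at r₁ = 29.7%/12 = 0.02475.
After month 6 (no interest yet): B = €14,321.20 − 6·€490.27 = €11,379.58.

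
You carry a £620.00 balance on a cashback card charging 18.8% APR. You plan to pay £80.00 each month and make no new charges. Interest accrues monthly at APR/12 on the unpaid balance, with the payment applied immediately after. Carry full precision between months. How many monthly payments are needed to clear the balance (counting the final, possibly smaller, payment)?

Monthly rate r = 18.8%/12 = 1.56667% = 0.0156667.
Recurrence: B ← B·(1+r) − £80.00.
Month 1: interest £9.71; balance after payment £549.71.
Month 2: interest £8.61; balance after payment £478.33.
Closed form: n = −ln(1 − rB₀/P)/ln(1+r) = −ln(0.87858)/ln(1.01567) ≈ 8.327, so the balance reaches zero during payment 9.

9 months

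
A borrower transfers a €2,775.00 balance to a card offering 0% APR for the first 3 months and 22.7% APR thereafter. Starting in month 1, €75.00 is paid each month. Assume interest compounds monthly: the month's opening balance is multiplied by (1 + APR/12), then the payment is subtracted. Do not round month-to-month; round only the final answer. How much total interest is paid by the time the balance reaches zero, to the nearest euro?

€1,574

Promo months 1–3 at r₀ = 0%/12 = 0; months 4+ at r₁ = 22.7%/12 = 0.0189167.
After month 3 (no interest yet): B = €2,775.00 − 3·€75.00 = €2,550.00.
Then at r₁ with €75.00/mo: n₂ = −ln(1 − r₁·B/P)/ln(1+r₁) ≈ 54.99 → 55 more payments.
Total paid = 57·€75.00 + €74.16 = €4,349.16; interest = €4,349.16 − €2,775.00 = €1,574.16.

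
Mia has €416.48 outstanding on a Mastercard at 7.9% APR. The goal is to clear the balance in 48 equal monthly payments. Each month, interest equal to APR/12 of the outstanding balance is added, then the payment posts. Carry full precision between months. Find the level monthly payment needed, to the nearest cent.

Monthly rate r = 7.9%/12 = 0.658333% = 0.00658333.
Level-payment amortization: P = B₀·r / (1 − (1+r)^(−n)) = 416.48·0.00658333 / (1 − 1.00658^(−48)).
Denominator 1 − (1+r)^(−48) = 0.270185127.
P = 2.74183 / 0.270185127 ≈ 10.15.

€10.15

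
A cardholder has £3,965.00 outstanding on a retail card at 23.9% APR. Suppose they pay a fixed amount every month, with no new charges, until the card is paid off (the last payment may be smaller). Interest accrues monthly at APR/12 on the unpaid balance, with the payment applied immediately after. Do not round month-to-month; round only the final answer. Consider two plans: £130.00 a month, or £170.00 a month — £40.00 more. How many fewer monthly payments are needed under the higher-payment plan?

16 fewer payments

Monthly rate r = 23.9%/12 = 1.99167% = 0.0199167.
At £130.00/mo: n = ⌈−ln(1 − rB₀/P)/ln(1+r)⌉ = 48 payments (last £54.56); total interest = total paid − £3,965.00 = £2,199.56.
At £170.00/mo: 32 payments (last £114.64); total interest £1,419.64.
Payments saved = 48 − 32 = 16.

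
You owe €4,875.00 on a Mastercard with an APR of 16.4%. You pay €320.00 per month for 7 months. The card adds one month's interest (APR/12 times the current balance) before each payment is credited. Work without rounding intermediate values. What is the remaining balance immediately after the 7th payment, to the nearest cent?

Monthly rate r = 16.4%/12 = 1.36667% = 0.0136667.
Each month: B ← B·(1+r) − €320.00.
Month 1: interest €66.62; balance after payment €4,621.62.
Month 2: interest €63.16; balance after payment €4,364.79.
Month 3: interest €59.65; balance after payment €4,104.44.
Month 4: interest €56.09; balance after payment €3,840.53.
Month 5: interest €52.49; balance after payment €3,573.02.
Month 6: interest €48.83; balance after payment €3,301.85.
Month 7: interest €45.13; balance after payment €3,026.98.

€3,026.98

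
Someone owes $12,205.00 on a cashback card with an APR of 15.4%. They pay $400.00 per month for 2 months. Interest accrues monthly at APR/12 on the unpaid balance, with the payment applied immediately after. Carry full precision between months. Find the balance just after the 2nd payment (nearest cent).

Monthly rate r = 15.4%/12 = 1.28333% = 0.0128333.
Each month: B ← B·(1+r) − $400.00.
Month 1: interest $156.63; balance after payment $11,961.63.
Month 2: interest $153.51; balance after payment $11,715.14.

$11,715.14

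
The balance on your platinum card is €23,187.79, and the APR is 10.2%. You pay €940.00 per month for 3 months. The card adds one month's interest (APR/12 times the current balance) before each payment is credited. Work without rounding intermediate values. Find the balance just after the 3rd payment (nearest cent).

Monthly rate r = 10.2%/12 = 0.85% = 0.0085.
Each month: B ← B·(1+r) − €940.00.
Month 1: interest €197.10; balance after payment €22,444.89.
Month 2: interest €190.78; balance after payment €21,695.67.
Month 3: interest €184.41; balance after payment €20,940.08.

€20,940.08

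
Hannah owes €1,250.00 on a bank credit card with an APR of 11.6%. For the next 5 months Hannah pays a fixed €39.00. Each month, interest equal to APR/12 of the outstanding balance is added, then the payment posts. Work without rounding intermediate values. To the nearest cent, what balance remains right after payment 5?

Monthly rate r = 11.6%/12 = 0.966667% = 0.00966667.
Each month: B ← B·(1+r) − €39.00.
Month 1: interest €12.08; balance after payment €1,223.08.
Month 2: interest €11.82; balance after payment €1,195.91.
Month 3: interest €11.56; balance after payment €1,168.47.
Month 4: interest €11.30; balance after payment €1,140.76.
Month 5: interest €11.03; balance after payment €1,112.79.

€1,112.79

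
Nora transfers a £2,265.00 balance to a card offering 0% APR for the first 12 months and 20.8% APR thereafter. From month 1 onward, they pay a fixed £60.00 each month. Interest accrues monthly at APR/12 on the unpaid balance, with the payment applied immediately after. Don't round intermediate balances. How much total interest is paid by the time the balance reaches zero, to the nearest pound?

Promo months 1–12 at r₀ = 0%/12 = 0; months 13+ at r₁ = 20.8%/12 = 0.0173333.
After month 12 (no interest yet): B = £2,265.00 − 12·£60.00 = £1,545.00.
Then at r₁ with £60.00/mo: n₂ = −ln(1 − r₁·B/P)/ln(1+r₁) ≈ 34.40 → 35 more payments.
Total paid = 46·£60.00 + £24.24 = £2,784.24; interest = £2,784.24 − £2,265.00 = £519.24.

£519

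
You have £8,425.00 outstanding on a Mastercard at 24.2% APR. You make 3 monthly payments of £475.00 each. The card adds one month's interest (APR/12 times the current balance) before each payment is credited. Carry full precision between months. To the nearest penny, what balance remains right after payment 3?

£7,491.13

Monthly rate r = 24.2%/12 = 2.01667% = 0.0201667.
Each month: B ← B·(1+r) − £475.00.
Month 1: interest £169.90; balance after payment £8,119.90.
Month 2: interest £163.75; balance after payment £7,808.66.
Month 3: interest £157.47; balance after payment £7,491.13.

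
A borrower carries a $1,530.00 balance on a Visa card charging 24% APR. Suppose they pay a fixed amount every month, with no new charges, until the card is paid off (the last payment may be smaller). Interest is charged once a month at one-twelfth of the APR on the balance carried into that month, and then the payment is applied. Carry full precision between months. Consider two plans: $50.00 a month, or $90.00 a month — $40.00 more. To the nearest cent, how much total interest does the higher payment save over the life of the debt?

$502.07

Monthly rate r = 24%/12 = 2% = 0.02.
At $50.00/mo: n = ⌈−ln(1 − rB₀/P)/ln(1+r)⌉ = 48 payments (last $40.54); total interest = total paid − $1,530.00 = $860.54.
At $90.00/mo: 21 payments (last $88.47); total interest $358.47.
Interest saved = $860.54 − $358.47 = $502.07.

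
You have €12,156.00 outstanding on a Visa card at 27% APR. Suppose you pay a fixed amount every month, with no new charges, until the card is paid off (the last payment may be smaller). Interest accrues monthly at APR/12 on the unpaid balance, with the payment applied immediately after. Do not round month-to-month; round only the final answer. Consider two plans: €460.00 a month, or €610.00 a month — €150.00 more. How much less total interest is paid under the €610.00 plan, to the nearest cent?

Monthly rate r = 27%/12 = 2.25% = 0.0225.
At €460.00/mo: n = ⌈−ln(1 − rB₀/P)/ln(1+r)⌉ = 41 payments (last €266.38); total interest = total paid − €12,156.00 = €6,510.38.
At €610.00/mo: 27 payments (last €450.23); total interest €4,154.23.
Interest saved = €6,510.38 − €4,154.23 = €2,356.15.

€2,356.15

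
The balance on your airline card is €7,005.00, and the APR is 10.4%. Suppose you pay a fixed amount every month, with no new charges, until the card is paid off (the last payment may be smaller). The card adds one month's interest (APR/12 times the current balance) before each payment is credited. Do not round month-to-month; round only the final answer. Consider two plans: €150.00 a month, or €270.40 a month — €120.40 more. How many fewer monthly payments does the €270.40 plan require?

31 fewer payments

Monthly rate r = 10.4%/12 = 0.866667% = 0.00866667.
At €150.00/mo: n = ⌈−ln(1 − rB₀/P)/ln(1+r)⌉ = 61 payments (last €17.21); total interest = total paid − €7,005.00 = €2,012.21.
At €270.40/mo: 30 payments (last €126.31); total interest €962.91.
Payments saved = 61 − 30 = 31.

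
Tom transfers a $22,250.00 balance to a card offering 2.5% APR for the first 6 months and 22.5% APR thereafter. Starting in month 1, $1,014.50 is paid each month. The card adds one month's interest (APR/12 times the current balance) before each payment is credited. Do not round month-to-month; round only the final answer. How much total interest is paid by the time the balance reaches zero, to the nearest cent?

$3,576.60

Promo months 1–6 at r₀ = 2.5%/12 = 0.00208333; months 7+ at r₁ = 22.5%/12 = 0.01875.
After month 6: iterate B ← B·(1+r₀) − $1,014.50 for 6 months → $16,410.79.
Then at r₁ with $1,014.50/mo: n₂ = −ln(1 − r₁·B/P)/ln(1+r₁) ≈ 19.46 → 20 more payments.
Total paid = 25·$1,014.50 + $464.10 = $25,826.60; interest = $25,826.60 − $22,250.00 = $3,576.60.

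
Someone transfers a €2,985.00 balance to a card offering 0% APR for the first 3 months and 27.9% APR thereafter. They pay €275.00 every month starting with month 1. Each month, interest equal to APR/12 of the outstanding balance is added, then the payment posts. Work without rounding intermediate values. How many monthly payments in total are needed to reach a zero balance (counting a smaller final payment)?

12 months

Promo months 1–3 at r₀ = 0%/12 = 0; months 4+ at r₁ = 27.9%/12 = 0.02325.
After month 3 (no interest yet): B = €2,985.00 − 3·€275.00 = €2,160.00.
Then at r₁ with €275.00/mo: n₂ = −ln(1 − r₁·B/P)/ln(1+r₁) ≈ 8.77 → 9 more payments.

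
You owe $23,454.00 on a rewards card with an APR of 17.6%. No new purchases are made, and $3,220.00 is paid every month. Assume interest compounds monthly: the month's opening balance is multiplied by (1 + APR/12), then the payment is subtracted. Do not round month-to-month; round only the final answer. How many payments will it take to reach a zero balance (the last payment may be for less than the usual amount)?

8 payments

Monthly rate r = 17.6%/12 = 1.46667% = 0.0146667.
Recurrence: B ← B·(1+r) − $3,220.00.
Month 1: interest $343.99; balance after payment $20,577.99.
Month 2: interest $301.81; balance after payment $17,659.80.
Closed form: n = −ln(1 − rB₀/P)/ln(1+r) = −ln(0.89317)/ln(1.01467) ≈ 7.759, so the balance reaches zero during payment 8.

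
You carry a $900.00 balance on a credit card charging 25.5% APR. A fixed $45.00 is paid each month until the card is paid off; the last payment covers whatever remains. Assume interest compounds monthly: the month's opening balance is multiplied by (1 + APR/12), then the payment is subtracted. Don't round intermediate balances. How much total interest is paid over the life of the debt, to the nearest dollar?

Monthly rate r = 25.5%/12 = 2.125% = 0.02125.
Payoff takes n = ⌈−ln(1 − rB₀/P)/ln(1+r)⌉ = ⌈26.317⌉ = 27 payments; the last is $14.38.
Total paid = 26·$45.00 + $14.38 = $1,184.38.
Total interest = total paid − principal = $1,184.38 − $900.00 = $284.38.

$284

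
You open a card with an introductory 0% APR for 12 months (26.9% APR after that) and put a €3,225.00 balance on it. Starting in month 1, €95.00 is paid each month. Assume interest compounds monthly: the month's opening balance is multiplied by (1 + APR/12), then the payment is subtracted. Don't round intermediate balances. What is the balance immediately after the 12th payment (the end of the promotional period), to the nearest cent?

Promo months 1–12 at r₀ = 0%/12 = 0; months 13+ at r₁ = 26.9%/12 = 0.0224167.
After month 12 (no interest yet): B = €3,225.00 − 12·€95.00 = €2,085.00.

€2,085.00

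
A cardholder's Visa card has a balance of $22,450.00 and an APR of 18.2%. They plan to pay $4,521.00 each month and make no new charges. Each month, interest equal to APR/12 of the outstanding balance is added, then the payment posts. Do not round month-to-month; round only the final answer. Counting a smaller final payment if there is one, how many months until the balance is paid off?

6 payments

Monthly rate r = 18.2%/12 = 1.51667% = 0.0151667.
Recurrence: B ← B·(1+r) − $4,521.00.
Month 1: interest $340.49; balance after payment $18,269.49.
Month 2: interest $277.09; balance after payment $14,025.58.
Month 3: interest $212.72; balance after payment $9,717.30.
Month 4: interest $147.38; balance after payment $5,343.68.
Month 5: interest $81.05; balance after payment $903.73.
Month 6: interest $13.71; balance after payment $0.00.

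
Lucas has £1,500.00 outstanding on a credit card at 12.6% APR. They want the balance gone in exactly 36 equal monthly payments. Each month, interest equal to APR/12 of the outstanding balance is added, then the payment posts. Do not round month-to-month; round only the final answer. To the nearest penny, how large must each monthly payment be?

£50.25

Monthly rate r = 12.6%/12 = 1.05% = 0.0105.
Level-payment amortization: P = B₀·r / (1 − (1+r)^(−n)) = 1500.00·0.0105 / (1 − 1.0105^(−36)).
Denominator 1 − (1+r)^(−36) = 0.313417772.
P = 15.75 / 0.313417772 ≈ 50.25.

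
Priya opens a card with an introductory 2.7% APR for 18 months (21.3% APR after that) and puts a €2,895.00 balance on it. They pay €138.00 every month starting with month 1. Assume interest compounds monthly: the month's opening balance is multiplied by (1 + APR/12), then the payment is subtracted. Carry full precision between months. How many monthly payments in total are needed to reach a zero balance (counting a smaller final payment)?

Promo months 1–18 at r₀ = 2.7%/12 = 0.00225; months 19+ at r₁ = 21.3%/12 = 0.01775.
After month 18: iterate B ← B·(1+r₀) − €138.00 for 18 months → €482.44.
Then at r₁ with €138.00/mo: n₂ = −ln(1 − r₁·B/P)/ln(1+r₁) ≈ 3.64 → 4 more payments.

22 payments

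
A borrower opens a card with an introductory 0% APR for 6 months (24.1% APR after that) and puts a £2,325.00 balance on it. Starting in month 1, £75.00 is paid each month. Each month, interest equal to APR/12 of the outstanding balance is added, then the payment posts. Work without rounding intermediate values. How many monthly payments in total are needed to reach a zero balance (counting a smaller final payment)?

42 months

Promo months 1–6 at r₀ = 0%/12 = 0; months 7+ at r₁ = 24.1%/12 = 0.0200833.
After month 6 (no interest yet): B = £2,325.00 − 6·£75.00 = £1,875.00.
Then at r₁ with £75.00/mo: n₂ = −ln(1 − r₁·B/P)/ln(1+r₁) ≈ 35.07 → 36 more payments.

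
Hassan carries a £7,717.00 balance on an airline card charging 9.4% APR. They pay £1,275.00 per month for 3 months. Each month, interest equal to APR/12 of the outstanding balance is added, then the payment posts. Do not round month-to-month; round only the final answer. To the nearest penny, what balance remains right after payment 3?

£4,044.73

Monthly rate r = 9.4%/12 = 0.783333% = 0.00783333.
Each month: B ← B·(1+r) − £1,275.00.
Month 1: interest £60.45; balance after payment £6,502.45.
Month 2: interest £50.94; balance after payment £5,278.39.
Month 3: interest £41.35; balance after payment £4,044.73.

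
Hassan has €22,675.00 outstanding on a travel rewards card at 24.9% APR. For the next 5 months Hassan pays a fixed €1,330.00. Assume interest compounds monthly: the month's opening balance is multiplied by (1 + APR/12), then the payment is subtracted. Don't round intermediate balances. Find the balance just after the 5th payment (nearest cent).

Monthly rate r = 24.9%/12 = 2.075% = 0.02075.
Each month: B ← B·(1+r) − €1,330.00.
Month 1: interest €470.51; balance after payment €21,815.51.
Month 2: interest €452.67; balance after payment €20,938.18.
Month 3: interest €434.47; balance after payment €20,042.65.
Month 4: interest €415.88; balance after payment €19,128.53.
Month 5: interest €396.92; balance after payment €18,195.45.

€18,195.45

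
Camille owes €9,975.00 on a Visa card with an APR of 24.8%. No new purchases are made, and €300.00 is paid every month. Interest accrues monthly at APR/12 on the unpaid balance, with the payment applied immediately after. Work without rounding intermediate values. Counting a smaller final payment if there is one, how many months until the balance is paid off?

Monthly rate r = 24.8%/12 = 2.06667% = 0.0206667.
Recurrence: B ← B·(1+r) − €300.00.
Month 1: interest €206.15; balance after payment €9,881.15.
Month 2: interest €204.21; balance after payment €9,785.36.
Closed form: n = −ln(1 − rB₀/P)/ln(1+r) = −ln(0.31283)/ln(1.02067) ≈ 56.809, so the balance reaches zero during payment 57.

57 payments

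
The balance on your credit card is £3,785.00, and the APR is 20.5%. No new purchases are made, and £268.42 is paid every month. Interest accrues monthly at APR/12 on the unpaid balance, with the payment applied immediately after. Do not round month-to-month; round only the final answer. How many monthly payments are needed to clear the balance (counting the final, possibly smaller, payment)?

Monthly rate r = 20.5%/12 = 1.70833% = 0.0170833.
Recurrence: B ← B·(1+r) − £268.42.
Month 1: interest £64.66; balance after payment £3,581.24.
Month 2: interest £61.18; balance after payment £3,374.00.
Closed form: n = −ln(1 − rB₀/P)/ln(1+r) = −ln(0.75911)/ln(1.01708) ≈ 16.271, so the balance reaches zero during payment 17.

17 payments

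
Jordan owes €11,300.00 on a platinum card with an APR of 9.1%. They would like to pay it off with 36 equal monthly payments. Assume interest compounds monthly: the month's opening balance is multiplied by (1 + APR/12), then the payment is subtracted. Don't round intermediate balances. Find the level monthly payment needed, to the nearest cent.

€359.86

Monthly rate r = 9.1%/12 = 0.758333% = 0.00758333.
Level-payment amortization: P = B₀·r / (1 − (1+r)^(−n)) = 11300.00·0.00758333 / (1 − 1.00758^(−36)).
Denominator 1 − (1+r)^(−36) = 0.238122943.
P = 85.6917 / 0.238122943 ≈ 359.86.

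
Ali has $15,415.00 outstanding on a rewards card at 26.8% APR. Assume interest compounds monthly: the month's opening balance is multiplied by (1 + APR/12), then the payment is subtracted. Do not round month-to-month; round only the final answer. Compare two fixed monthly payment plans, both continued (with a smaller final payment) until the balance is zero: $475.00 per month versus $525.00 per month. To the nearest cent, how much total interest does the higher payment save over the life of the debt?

$2,398.63

Monthly rate r = 26.8%/12 = 2.23333% = 0.0223333.
At $475.00/mo: n = ⌈−ln(1 − rB₀/P)/ln(1+r)⌉ = 59 payments (last $196.70); total interest = total paid − $15,415.00 = $12,331.70.
At $525.00/mo: 49 payments (last $148.07); total interest $9,933.07.
Interest saved = $12,331.70 − $9,933.07 = $2,398.63.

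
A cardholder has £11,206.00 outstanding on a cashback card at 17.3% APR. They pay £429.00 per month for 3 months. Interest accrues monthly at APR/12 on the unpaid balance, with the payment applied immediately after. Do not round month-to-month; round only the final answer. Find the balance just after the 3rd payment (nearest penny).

Monthly rate r = 17.3%/12 = 1.44167% = 0.0144167.
Each month: B ← B·(1+r) − £429.00.
Month 1: interest £161.55; balance after payment £10,938.55.
Month 2: interest £157.70; balance after payment £10,667.25.
Month 3: interest £153.79; balance after payment £10,392.04.

£10,392.04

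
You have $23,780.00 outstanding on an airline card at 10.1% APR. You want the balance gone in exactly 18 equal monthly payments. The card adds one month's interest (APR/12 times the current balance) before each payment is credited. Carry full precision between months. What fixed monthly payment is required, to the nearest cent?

Monthly rate r = 10.1%/12 = 0.841667% = 0.00841667.
Level-payment amortization: P = B₀·r / (1 − (1+r)^(−n)) = 23780.00·0.00841667 / (1 − 1.00842^(−18)).
Denominator 1 − (1+r)^(−18) = 0.140037068.
P = 200.148 / 0.140037068 ≈ 1429.25.

$1,429.25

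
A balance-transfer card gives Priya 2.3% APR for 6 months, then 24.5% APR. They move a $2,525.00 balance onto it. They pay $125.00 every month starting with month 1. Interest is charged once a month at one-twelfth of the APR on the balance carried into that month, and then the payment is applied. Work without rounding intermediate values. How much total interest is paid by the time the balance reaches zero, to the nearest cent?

$379.20

Promo months 1–6 at r₀ = 2.3%/12 = 0.00191667; months 7+ at r₁ = 24.5%/12 = 0.0204167.
After month 6: iterate B ← B·(1+r₀) − $125.00 for 6 months → $1,800.57.
Then at r₁ with $125.00/mo: n₂ = −ln(1 − r₁·B/P)/ln(1+r₁) ≈ 17.23 → 18 more payments.
Total paid = 23·$125.00 + $29.20 = $2,904.20; interest = $2,904.20 − $2,525.00 = $379.20.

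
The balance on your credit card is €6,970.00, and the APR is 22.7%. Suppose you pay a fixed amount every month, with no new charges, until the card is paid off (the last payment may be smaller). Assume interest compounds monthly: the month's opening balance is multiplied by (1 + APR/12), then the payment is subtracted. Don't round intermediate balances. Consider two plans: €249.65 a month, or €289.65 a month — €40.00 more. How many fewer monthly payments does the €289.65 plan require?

Monthly rate r = 22.7%/12 = 1.89167% = 0.0189167.
At €249.65/mo: n = ⌈−ln(1 − rB₀/P)/ln(1+r)⌉ = 41 payments (last €19.70); total interest = total paid − €6,970.00 = €3,035.70.
At €289.65/mo: 33 payments (last €119.06); total interest €2,417.86.
Payments saved = 41 − 33 = 8.

8 fewer payments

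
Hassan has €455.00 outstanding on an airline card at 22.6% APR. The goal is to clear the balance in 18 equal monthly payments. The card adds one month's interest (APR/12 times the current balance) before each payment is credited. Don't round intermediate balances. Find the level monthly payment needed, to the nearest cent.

Monthly rate r = 22.6%/12 = 1.88333% = 0.0188333.
Level-payment amortization: P = B₀·r / (1 − (1+r)^(−n)) = 455.00·0.0188333 / (1 − 1.01883^(−18)).
Denominator 1 − (1+r)^(−18) = 0.285267743.
P = 8.56917 / 0.285267743 ≈ 30.04.

€30.04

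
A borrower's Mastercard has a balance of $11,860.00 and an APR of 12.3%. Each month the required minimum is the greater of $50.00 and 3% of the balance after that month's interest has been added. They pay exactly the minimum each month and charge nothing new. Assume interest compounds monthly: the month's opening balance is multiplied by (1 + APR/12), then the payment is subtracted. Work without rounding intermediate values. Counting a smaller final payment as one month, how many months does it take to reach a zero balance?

138 months

Monthly rate r = 12.3%/12 = 1.025% = 0.01025.
While 3% of the post-interest balance exceeds $50.00, each month B ← (B·(1+r))·(1 − 0.03), i.e. B shrinks by the factor (1+r)·0.97 = 0.97994.
This holds for months 1–98. Entering month 99 the balance is $1,628.33; 3% of the post-interest balance is now below $50.00, so the flat $50.00 minimum applies from here.
From month 99 a fixed $50.00 at rate r clears $1,628.33 in 40 more payments. Total: 98 + 40 = 138 months.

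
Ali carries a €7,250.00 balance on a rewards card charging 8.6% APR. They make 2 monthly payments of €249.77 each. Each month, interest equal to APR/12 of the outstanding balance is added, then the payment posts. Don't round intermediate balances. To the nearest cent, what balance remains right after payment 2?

€6,852.96

Monthly rate r = 8.6%/12 = 0.716667% = 0.00716667.
Each month: B ← B·(1+r) − €249.77.
Month 1: interest €51.96; balance after payment €7,052.19.
Month 2: interest €50.54; balance after payment €6,852.96.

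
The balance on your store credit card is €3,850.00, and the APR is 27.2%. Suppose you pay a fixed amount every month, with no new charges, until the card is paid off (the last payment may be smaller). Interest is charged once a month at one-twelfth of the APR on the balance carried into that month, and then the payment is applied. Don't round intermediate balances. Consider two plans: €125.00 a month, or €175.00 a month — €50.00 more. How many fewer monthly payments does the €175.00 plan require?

23 fewer payments

Monthly rate r = 27.2%/12 = 2.26667% = 0.0226667.
At €125.00/mo: n = ⌈−ln(1 − rB₀/P)/ln(1+r)⌉ = 54 payments (last €55.27); total interest = total paid − €3,850.00 = €2,830.27.
At €175.00/mo: 31 payments (last €141.44); total interest €1,541.44.
Payments saved = 54 − 31 = 23.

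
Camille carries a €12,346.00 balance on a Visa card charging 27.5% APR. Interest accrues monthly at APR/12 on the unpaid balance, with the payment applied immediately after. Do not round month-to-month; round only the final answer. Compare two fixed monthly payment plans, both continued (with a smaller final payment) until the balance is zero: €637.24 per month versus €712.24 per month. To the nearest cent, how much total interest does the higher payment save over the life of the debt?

Monthly rate r = 27.5%/12 = 2.29167% = 0.0229167.
At €637.24/mo: n = ⌈−ln(1 − rB₀/P)/ln(1+r)⌉ = 26 payments (last €577.76); total interest = total paid − €12,346.00 = €4,162.76.
At €712.24/mo: 23 payments (last €245.66); total interest €3,568.94.
Interest saved = €4,162.76 − €3,568.94 = €593.82.

€593.82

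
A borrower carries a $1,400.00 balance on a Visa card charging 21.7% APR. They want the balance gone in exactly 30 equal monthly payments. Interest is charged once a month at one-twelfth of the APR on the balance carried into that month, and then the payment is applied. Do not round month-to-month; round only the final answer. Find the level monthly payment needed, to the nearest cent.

$60.87

Monthly rate r = 21.7%/12 = 1.80833% = 0.0180833.
Level-payment amortization: P = B₀·r / (1 − (1+r)^(−n)) = 1400.00·0.0180833 / (1 − 1.01808^(−30)).
Denominator 1 − (1+r)^(−30) = 0.415882571.
P = 25.3167 / 0.415882571 ≈ 60.87.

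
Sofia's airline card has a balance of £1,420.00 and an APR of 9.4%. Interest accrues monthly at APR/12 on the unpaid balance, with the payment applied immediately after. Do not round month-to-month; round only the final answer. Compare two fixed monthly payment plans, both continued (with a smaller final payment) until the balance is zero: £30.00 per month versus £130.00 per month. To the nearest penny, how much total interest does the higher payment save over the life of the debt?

£290.81

Monthly rate r = 9.4%/12 = 0.783333% = 0.00783333.
At £30.00/mo: n = ⌈−ln(1 − rB₀/P)/ln(1+r)⌉ = 60 payments (last £11.20); total interest = total paid − £1,420.00 = £361.20.
At £130.00/mo: 12 payments (last £60.39); total interest £70.39.
Interest saved = £361.20 − £70.39 = £290.81.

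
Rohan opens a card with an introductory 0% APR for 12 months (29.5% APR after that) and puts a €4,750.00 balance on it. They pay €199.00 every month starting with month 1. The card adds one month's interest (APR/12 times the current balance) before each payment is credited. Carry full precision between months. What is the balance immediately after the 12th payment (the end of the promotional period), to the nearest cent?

Promo months 1–12 at r₀ = 0%/12 = 0; months 13+ at r₁ = 29.5%/12 = 0.0245833.
After month 12 (no interest yet): B = €4,750.00 − 12·€199.00 = €2,362.00.

€2,362.00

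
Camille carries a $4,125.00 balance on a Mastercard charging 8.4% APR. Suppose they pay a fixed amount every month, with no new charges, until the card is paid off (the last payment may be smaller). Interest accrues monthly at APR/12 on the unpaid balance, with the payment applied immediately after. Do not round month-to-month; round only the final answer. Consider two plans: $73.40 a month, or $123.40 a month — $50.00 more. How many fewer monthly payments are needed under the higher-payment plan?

33 fewer payments

Monthly rate r = 8.4%/12 = 0.7% = 0.007.
At $73.40/mo: n = ⌈−ln(1 − rB₀/P)/ln(1+r)⌉ = 72 payments (last $48.51); total interest = total paid − $4,125.00 = $1,134.91.
At $123.40/mo: 39 payments (last $26.49); total interest $590.69.
Payments saved = 72 − 39 = 33.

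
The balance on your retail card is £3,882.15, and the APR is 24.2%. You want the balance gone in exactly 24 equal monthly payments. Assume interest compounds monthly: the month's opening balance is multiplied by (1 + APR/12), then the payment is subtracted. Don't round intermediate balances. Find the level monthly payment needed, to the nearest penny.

Monthly rate r = 24.2%/12 = 2.01667% = 0.0201667.
Level-payment amortization: P = B₀·r / (1 − (1+r)^(−n)) = 3882.15·0.0201667 / (1 − 1.02017^(−24)).
Denominator 1 − (1+r)^(−24) = 0.380711663.
P = 78.29 / 0.380711663 ≈ 205.64.

£205.64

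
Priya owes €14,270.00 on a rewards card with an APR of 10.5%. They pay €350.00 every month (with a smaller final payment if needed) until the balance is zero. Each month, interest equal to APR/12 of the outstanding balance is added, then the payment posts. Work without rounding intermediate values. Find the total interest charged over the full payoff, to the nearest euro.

Monthly rate r = 10.5%/12 = 0.875% = 0.00875.
Payoff takes n = ⌈−ln(1 − rB₀/P)/ln(1+r)⌉ = ⌈50.646⌉ = 51 payments; the last is €226.32.
Total paid = 50·€350.00 + €226.32 = €17,726.32.
Total interest = total paid − principal = €17,726.32 − €14,270.00 = €3,456.32.

€3,456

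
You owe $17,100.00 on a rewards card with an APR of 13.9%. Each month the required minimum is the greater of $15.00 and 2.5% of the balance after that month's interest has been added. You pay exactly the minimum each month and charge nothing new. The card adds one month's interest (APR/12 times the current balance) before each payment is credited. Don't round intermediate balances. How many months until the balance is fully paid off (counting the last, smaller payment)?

297 months

Monthly rate r = 13.9%/12 = 1.15833% = 0.0115833.
While 2.5% of the post-interest balance exceeds $15.00, each month B ← (B·(1+r))·(1 − 0.025), i.e. B shrinks by the factor (1+r)·0.975 = 0.98629.
This holds for months 1–244. Entering month 245 the balance is $589.56; 2.5% of the post-interest balance is now below $15.00, so the flat $15.00 minimum applies from here.
From month 245 a fixed $15.00 at rate r clears $589.56 in 53 more payments. Total: 244 + 53 = 297 months.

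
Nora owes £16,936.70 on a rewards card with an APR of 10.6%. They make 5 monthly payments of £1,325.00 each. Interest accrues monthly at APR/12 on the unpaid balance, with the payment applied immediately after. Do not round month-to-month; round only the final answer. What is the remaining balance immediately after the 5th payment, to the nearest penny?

£10,954.99

Monthly rate r = 10.6%/12 = 0.883333% = 0.00883333.
Each month: B ← B·(1+r) − £1,325.00.
Month 1: interest £149.61; balance after payment £15,761.31.
Month 2: interest £139.22; balance after payment £14,575.53.
Month 3: interest £128.75; balance after payment £13,379.28.
Month 4: interest £118.18; balance after payment £12,172.47.
Month 5: interest £107.52; balance after payment £10,954.99.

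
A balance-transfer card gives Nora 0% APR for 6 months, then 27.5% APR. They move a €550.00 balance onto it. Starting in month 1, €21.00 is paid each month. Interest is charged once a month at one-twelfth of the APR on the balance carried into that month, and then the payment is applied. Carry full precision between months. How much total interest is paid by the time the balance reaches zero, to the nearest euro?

€152

Promo months 1–6 at r₀ = 0%/12 = 0; months 7+ at r₁ = 27.5%/12 = 0.0229167.
After month 6 (no interest yet): B = €550.00 − 6·€21.00 = €424.00.
Then at r₁ with €21.00/mo: n₂ = −ln(1 − r₁·B/P)/ln(1+r₁) ≈ 27.42 → 28 more payments.
Total paid = 33·€21.00 + €8.80 = €701.80; interest = €701.80 − €550.00 = €151.80.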